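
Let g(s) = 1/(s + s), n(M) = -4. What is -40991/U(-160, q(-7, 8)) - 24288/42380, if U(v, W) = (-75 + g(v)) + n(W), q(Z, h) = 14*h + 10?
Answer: 138822380168/267852195 ≈ 518.28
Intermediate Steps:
q(Z, h) = 10 + 14*h
g(s) = 1/(2*s)
U(v, W) = -79 + 1/(2*v) (U(v, W) = (-75 + 1/(2*v)) - 4 = -79 + 1/(2*v))
-40991/U(-160, q(-7, 8)) - 24288/42380 = -40991/(-79 + (½)/(-160)) - 24288/42380 = -40991/(-79 + (½)*(-1/160)) - 24288*1/42380 = -40991/(-79 - 1/320) - 6072/10595 = -40991/(-25281/320) - 6072/10595 = -40991*(-320/25281) - 6072/10595 = 13117120/25281 - 6072/10595 = 138822380168/267852195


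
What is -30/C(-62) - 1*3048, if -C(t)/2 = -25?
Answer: -15243/5 ≈ -3048.6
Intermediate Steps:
C(t) = 50 (C(t) = -2*(-25) = 50)
-30/C(-62) - 1*3048 = -30/50 - 1*3048 = -30*1/50 - 3048 = -3/5 - 3048 = -15243/5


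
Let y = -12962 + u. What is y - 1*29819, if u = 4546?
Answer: -38235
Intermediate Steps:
y = -8416 (y = -12962 + 4546 = -8416)
y - 1*29819 = -8416 - 1*29819 = -8416 - 29819 = -38235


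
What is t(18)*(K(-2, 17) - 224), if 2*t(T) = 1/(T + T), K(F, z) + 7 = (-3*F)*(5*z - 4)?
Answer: 85/24 ≈ 3.5417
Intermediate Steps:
K(F, z) = -7 - 3*F*(-4 + 5*z) (K(F, z) = -7 + (-3*F)*(5*z - 4) = -7 + (-3*F)*(-4 + 5*z) = -7 - 3*F*(-4 + 5*z))
t(T) = 1/(4*T) (t(T) = 1/(2*(T + T)) = 1/(2*((2*T))) = (1/(2*T))/2 = 1/(4*T))
t(18)*(K(-2, 17) - 224) = ((¼)/18)*((-7 + 12*(-2) - 15*(-2)*17) - 224) = ((¼)*(1/18))*((-7 - 24 + 510) - 224) = (479 - 224)/72 = (1/72)*255 = 85/24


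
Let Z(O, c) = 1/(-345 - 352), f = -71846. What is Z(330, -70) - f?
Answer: 50076661/697 ≈ 71846.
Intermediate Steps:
Z(O, c) = -1/697 (Z(O, c) = 1/(-697) = -1/697)
Z(330, -70) - f = -1/697 - 1*(-71846) = -1/697 + 71846 = 50076661/697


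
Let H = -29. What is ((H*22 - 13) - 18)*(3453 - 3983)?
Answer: 354570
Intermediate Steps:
((H*22 - 13) - 18)*(3453 - 3983) = ((-29*22 - 13) - 18)*(3453 - 3983) = ((-638 - 13) - 18)*(-530) = (-651 - 18)*(-530) = -669*(-530) = 354570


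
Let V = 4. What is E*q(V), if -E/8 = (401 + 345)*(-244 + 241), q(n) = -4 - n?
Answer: -143232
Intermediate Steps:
E = 17904 (E = -8*(401 + 345)*(-244 + 241) = -5968*(-3) = -8*(-2238) = 17904)
E*q(V) = 17904*(-4 - 1*4) = 17904*(-4 - 4) = 17904*(-8) = -143232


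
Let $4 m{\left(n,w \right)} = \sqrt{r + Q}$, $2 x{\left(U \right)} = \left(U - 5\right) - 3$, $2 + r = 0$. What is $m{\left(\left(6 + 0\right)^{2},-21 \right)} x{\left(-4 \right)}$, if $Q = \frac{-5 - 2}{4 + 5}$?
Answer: $- \frac{5 i}{2} \approx - 2.5 i$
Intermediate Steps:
$Q = - \frac{7}{9} \approx -0.77778$
$r = -2$ ($r = -2 + 0 = -2$)
$x{\left(U \right)} = -4 + \frac{U}{2}$ ($x{\left(U \right)} = \frac{\left(U - 5\right) - 3}{2} = \frac{\left(-5 + U\right) - 3}{2} = \frac{-8 + U}{2} = -4 + \frac{U}{2}$)
$m{\left(n,w \right)} = \frac{5 i}{12}$ ($m{\left(n,w \right)} = \frac{\sqrt{-2 - \frac{7}{9}}}{4} = \frac{\sqrt{- \frac{25}{9}}}{4} = \frac{\frac{5}{3} i}{4} = \frac{5 i}{12}$)
$m{\left(\left(6 + 0\right)^{2},-21 \right)} x{\left(-4 \right)} = \frac{5 i}{12} \left(-4 + \frac{1}{2} \left(-4\right)\right) = \frac{5 i}{12} \left(-4 - 2\right) = \frac{5 i}{12} \left(-6\right) = - \frac{5 i}{2}$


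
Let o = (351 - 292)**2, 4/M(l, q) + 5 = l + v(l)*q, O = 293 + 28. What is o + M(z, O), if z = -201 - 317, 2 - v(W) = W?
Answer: 579227961/166397 ≈ 3481.0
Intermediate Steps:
v(W) = 2 - W
z = -518
O = 321
M(l, q) = 4/(-5 + l + q*(2 - l)) (M(l, q) = 4/(-5 + (l + (2 - l)*q)) = 4/(-5 + (l + q*(2 - l))) = 4/(-5 + l + q*(2 - l)))
o = 3481 (o = 59**2 = 3481)
o + M(z, O) = 3481 - 4/(5 - 1*(-518) + 321*(-2 - 518)) = 3481 - 4/(5 + 518 + 321*(-520)) = 3481 - 4/(5 + 518 - 166920) = 3481 - 4/(-166397) = 3481 - 4*(-1/166397) = 3481 + 4/166397 = 579227961/166397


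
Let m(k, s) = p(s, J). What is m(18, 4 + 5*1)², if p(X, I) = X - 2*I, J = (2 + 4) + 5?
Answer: 169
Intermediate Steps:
J = 11 (J = 6 + 5 = 11)
m(k, s) = -22 + s (m(k, s) = s - 2*11 = s - 22 = -22 + s)
m(18, 4 + 5*1)² = (-22 + (4 + 5*1))² = (-22 + (4 + 5))² = (-22 + 9)² = (-13)² = 169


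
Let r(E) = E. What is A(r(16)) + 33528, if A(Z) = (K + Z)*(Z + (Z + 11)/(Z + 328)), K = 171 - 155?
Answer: 1463828/43 ≈ 34043.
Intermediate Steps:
K = 16
A(Z) = (16 + Z)*(Z + (11 + Z)/(328 + Z)) (A(Z) = (16 + Z)*(Z + (Z + 11)/(Z + 328)) = (16 + Z)*(Z + (11 + Z)/(328 + Z)))
A(r(16)) + 33528 = (176 + 16**3 + 345*16**2 + 5275*16)/(328 + 16) + 33528 = (176 + 4096 + 345*256 + 84400)/344 + 33528 = (176 + 4096 + 88320 + 84400)/344 + 33528 = (1/344)*176992 + 33528 = 22124/43 + 33528 = 1463828/43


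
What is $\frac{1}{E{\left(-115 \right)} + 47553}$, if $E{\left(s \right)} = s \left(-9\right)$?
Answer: $\frac{1}{48588} \approx 2.0581 \cdot 10^{-5}$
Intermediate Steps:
$E{\left(s \right)} = - 9 s$
$\frac{1}{E{\left(-115 \right)} + 47553} = \frac{1}{\left(-9\right) \left(-115\right) + 47553} = \frac{1}{1035 + 47553} = \frac{1}{48588}$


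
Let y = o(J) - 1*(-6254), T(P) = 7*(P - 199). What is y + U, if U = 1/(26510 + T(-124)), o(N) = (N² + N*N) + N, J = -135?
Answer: 1032255682/24249 ≈ 42569.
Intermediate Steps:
o(N) = N + 2*N² (o(N) = (N² + N²) + N = 2*N² + N = N + 2*N²)
T(P) = -1393 + 7*P (T(P) = 7*(-199 + P) = -1393 + 7*P)
U = 1/24249 (U = 1/(26510 + (-1393 + 7*(-124))) = 1/(26510 + (-1393 - 868)) = 1/(26510 - 2261) = 1/24249 ≈ 4.1239e-5)
y = 42569 (y = -135*(1 + 2*(-135)) - 1*(-6254) = -135*(1 - 270) + 6254 = -135*(-269) + 6254 = 36315 + 6254 = 42569)
y + U = 42569 + 1/24249 = 1032255682/24249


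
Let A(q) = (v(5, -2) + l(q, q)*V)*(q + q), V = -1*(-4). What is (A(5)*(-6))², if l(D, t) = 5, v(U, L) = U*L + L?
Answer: 230400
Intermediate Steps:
V = 4
v(U, L) = L + L*U (v(U, L) = L*U + L = L + L*U)
A(q) = 16*q (A(q) = (-2*(1 + 5) + 5*4)*(q + q) = (-2*6 + 20)*(2*q) = (-12 + 20)*(2*q) = 8*(2*q) = 16*q)
(A(5)*(-6))² = ((16*5)*(-6))² = (80*(-6))² = (-480)² = 230400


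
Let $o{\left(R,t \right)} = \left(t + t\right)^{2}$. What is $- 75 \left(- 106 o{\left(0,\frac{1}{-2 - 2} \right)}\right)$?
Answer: $\frac{3975}{2} \approx 1987.5$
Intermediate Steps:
$o{\left(R,t \right)} = 4 t^{2}$ ($o{\left(R,t \right)} = \left(2 t\right)^{2} = 4 t^{2}$)
$- 75 \left(- 106 o{\left(0,\frac{1}{-2 - 2} \right)}\right) = - 75 \left(- 106 \cdot 4 \left(\frac{1}{-2 - 2}\right)^{2}\right) = - 75 \left(- 106 \cdot 4 \left(\frac{1}{-4}\right)^{2}\right) = - 75 \left(- 106 \cdot 4 \left(- \frac{1}{4}\right)^{2}\right) = - 75 \left(- 106 \cdot 4 \cdot \frac{1}{16}\right) = - 75 \left(\left(-106\right) \frac{1}{4}\right) = \left(-75\right) \left(- \frac{53}{2}\right) = \frac{3975}{2}$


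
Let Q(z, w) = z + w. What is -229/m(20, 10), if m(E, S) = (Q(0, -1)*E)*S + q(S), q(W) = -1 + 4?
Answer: 229/197 ≈ 1.1624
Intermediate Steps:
q(W) = 3
Q(z, w) = w + z
m(E, S) = 3 - E*S (m(E, S) = ((-1 + 0)*E)*S + 3 = (-E)*S + 3 = -E*S + 3 = 3 - E*S)
-229/m(20, 10) = -229/(3 - 1*20*10) = -229/(3 - 200) = -229/(-197) = -229*(-1/197) = 229/197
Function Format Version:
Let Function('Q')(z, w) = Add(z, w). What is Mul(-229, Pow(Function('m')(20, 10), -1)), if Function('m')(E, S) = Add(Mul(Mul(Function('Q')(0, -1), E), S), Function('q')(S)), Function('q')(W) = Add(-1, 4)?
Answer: Rational(229, 197) ≈ 1.1624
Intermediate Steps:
Function('q')(W) = 3
Function('Q')(z, w) = Add(w, z)
Function('m')(E, S) = Add(3, Mul(-1, E, S)) (Function('m')(E, S) = Add(Mul(Mul(Add(-1, 0), E), S), 3) = Add(Mul(Mul(-1, E), S), 3) = Add(Mul(-1, E, S), 3) = Add(3, Mul(-1, E, S)))
Mul(-229, Pow(Function('m')(20, 10), -1)) = Mul(-229, Pow(Add(3, Mul(-1, 20, 10)), -1)) = Mul(-229, Pow(Add(3, -200), -1)) = Mul(-229, Pow(-197, -1)) = Mul(-229, Rational(-1, 197)) = Rational(229, 197)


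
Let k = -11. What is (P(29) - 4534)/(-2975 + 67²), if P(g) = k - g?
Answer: -2287/757 ≈ -3.0211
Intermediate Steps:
P(g) = -11 - g
(P(29) - 4534)/(-2975 + 67²) = ((-11 - 1*29) - 4534)/(-2975 + 67²) = ((-11 - 29) - 4534)/(-2975 + 4489) = (-40 - 4534)/1514 = -4574*1/1514 = -2287/757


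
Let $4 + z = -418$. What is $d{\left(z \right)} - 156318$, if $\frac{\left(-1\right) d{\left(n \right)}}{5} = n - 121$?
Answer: $-153603$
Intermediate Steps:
$z = -422$ ($z = -4 - 418 = -422$)
$d{\left(n \right)} = 605 - 5 n$ ($d{\left(n \right)} = - 5 \left(n - 121\right) = - 5 \left(-121 + n\right) = 605 - 5 n$)
$d{\left(z \right)} - 156318 = \left(605 - -2110\right) - 156318 = \left(605 + 2110\right) - 156318 = 2715 - 156318 = -153603$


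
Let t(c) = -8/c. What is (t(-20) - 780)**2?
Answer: 15194404/25 ≈ 6.0778e+5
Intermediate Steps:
(t(-20) - 780)**2 = (-8/(-20) - 780)**2 = (-8*(-1/20) - 780)**2 = (2/5 - 780)**2 = (-3898/5)**2 = 15194404/25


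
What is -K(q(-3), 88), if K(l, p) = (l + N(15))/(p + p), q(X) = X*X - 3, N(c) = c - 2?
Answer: -19/176 ≈ -0.10795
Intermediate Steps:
N(c) = -2 + c
q(X) = -3 + X**2 (q(X) = X**2 - 3 = -3 + X**2)
K(l, p) = (13 + l)/(2*p) (K(l, p) = (l + (-2 + 15))/(p + p) = (l + 13)/((2*p)) = (13 + l)*(1/(2*p)) = (13 + l)/(2*p))
-K(q(-3), 88) = -(13 + (-3 + (-3)**2))/(2*88) = -(13 + (-3 + 9))/(2*88) = -(13 + 6)/(2*88) = -19/(2*88) = -1*19/176 = -19/176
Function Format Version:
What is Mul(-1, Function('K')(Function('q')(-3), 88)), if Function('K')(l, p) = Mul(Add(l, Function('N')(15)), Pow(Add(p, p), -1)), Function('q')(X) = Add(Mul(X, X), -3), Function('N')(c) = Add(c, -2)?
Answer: Rational(-19, 176) ≈ -0.10795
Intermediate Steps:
Function('N')(c) = Add(-2, c)
Function('q')(X) = Add(-3, Pow(X, 2)) (Function('q')(X) = Add(Pow(X, 2), -3) = Add(-3, Pow(X, 2)))
Function('K')(l, p) = Mul(Rational(1, 2), Pow(p, -1), Add(13, l)) (Function('K')(l, p) = Mul(Add(l, Add(-2, 15)), Pow(Add(p, p), -1)) = Mul(Add(l, 13), Pow(Mul(2, p), -1)) = Mul(Add(13, l), Mul(Rational(1, 2), Pow(p, -1))) = Mul(Rational(1, 2), Pow(p, -1), Add(13, l)))
Mul(-1, Function('K')(Function('q')(-3), 88)) = Mul(-1, Mul(Rational(1, 2), Pow(88, -1), Add(13, Add(-3, Pow(-3, 2))))) = Mul(-1, Mul(Rational(1, 2), Rational(1, 88), Add(13, Add(-3, 9)))) = Mul(-1, Mul(Rational(1, 2), Rational(1, 88), Add(13, 6))) = Mul(-1, Mul(Rational(1, 2), Rational(1, 88), 19)) = Mul(-1, Rational(19, 176)) = Rational(-19, 176)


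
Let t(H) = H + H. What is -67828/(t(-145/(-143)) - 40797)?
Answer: 9699404/5833681 ≈ 1.6627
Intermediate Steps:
t(H) = 2*H
-67828/(t(-145/(-143)) - 40797) = -67828/(2*(-145/(-143)) - 40797) = -67828/(2*(-145*(-1/143)) - 40797) = -67828/(2*(145/143) - 40797) = -67828/(290/143 - 40797) = -67828/(-5833681/143) = -67828*(-143/5833681) = 9699404/5833681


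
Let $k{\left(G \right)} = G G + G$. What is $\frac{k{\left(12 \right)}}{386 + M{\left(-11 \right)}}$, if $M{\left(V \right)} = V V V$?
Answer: $- \frac{52}{315} \approx -0.16508$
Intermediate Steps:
$M{\left(V \right)} = V^{3}$ ($M{\left(V \right)} = V^{2} V = V^{3}$)
$k{\left(G \right)} = G + G^{2}$ ($k{\left(G \right)} = G^{2} + G = G + G^{2}$)
$\frac{k{\left(12 \right)}}{386 + M{\left(-11 \right)}} = \frac{12 \left(1 + 12\right)}{386 + \left(-11\right)^{3}} = \frac{12 \cdot 13}{386 - 1331} = \frac{1}{-945} \cdot 156 = \left(- \frac{1}{945}\right) 156 = - \frac{52}{315}$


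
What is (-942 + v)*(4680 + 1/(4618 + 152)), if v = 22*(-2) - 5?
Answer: -22122688591/4770 ≈ -4.6379e+6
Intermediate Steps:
v = -49 (v = -44 - 5 = -49)
(-942 + v)*(4680 + 1/(4618 + 152)) = (-942 - 49)*(4680 + 1/(4618 + 152)) = -991*(4680 + 1/4770) = -991*22323601/4770 = -22122688591/4770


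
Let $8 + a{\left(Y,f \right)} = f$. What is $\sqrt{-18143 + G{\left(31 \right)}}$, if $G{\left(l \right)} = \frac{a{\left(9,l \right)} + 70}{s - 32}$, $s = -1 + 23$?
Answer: $\frac{i \sqrt{1815230}}{10} \approx 134.73 i$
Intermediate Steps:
$a{\left(Y,f \right)} = -8 + f$
$s = 22$
$G{\left(l \right)} = - \frac{31}{5} - \frac{l}{10}$ ($G{\left(l \right)} = \frac{\left(-8 + l\right) + 70}{22 - 32} = \frac{62 + l}{-10} = \left(62 + l\right) \left(- \frac{1}{10}\right) = - \frac{31}{5} - \frac{l}{10}$)
$\sqrt{-18143 + G{\left(31 \right)}} = \sqrt{-18143 - \frac{93}{10}} = \sqrt{- \frac{181523}{10}} = \frac{i \sqrt{1815230}}{10}$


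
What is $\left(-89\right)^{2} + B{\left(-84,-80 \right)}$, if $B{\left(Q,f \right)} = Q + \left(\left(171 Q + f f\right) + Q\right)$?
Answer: $-211$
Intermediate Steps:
$B{\left(Q,f \right)} = f^{2} + 173 Q$ ($B{\left(Q,f \right)} = Q + \left(\left(171 Q + f^{2}\right) + Q\right) = Q + \left(\left(f^{2} + 171 Q\right) + Q\right) = Q + \left(f^{2} + 172 Q\right) = f^{2} + 173 Q$)
$\left(-89\right)^{2} + B{\left(-84,-80 \right)} = \left(-89\right)^{2} + \left(\left(-80\right)^{2} + 173 \left(-84\right)\right) = 7921 + \left(6400 - 14532\right) = 7921 - 8132 = -211$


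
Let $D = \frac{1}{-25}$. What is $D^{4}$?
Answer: $\frac{1}{390625} \approx 2.56 \cdot 10^{-6}$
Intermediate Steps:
$D = - \frac{1}{25} \approx -0.04$
$D^{4} = \left(- \frac{1}{25}\right)^{4} = \frac{1}{390625}$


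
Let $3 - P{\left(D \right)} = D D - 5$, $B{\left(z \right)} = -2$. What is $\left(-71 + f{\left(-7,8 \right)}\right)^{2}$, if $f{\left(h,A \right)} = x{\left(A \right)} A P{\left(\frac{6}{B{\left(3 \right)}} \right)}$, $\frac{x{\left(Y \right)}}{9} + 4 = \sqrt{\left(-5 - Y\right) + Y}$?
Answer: $21169 - 31248 i \sqrt{5} \approx 21169.0 - 69873.0 i$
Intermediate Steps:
$x{\left(Y \right)} = -36 + 9 i \sqrt{5}$ ($x{\left(Y \right)} = -36 + 9 \sqrt{\left(-5 - Y\right) + Y} = -36 + 9 \sqrt{-5} = -36 + 9 i \sqrt{5}$)
$P{\left(D \right)} = 8 - D^{2}$ ($P{\left(D \right)} = 3 - \left(D D - 5\right) = 3 - \left(D^{2} - 5\right) = 3 - \left(-5 + D^{2}\right) = 8 - D^{2}$)
$f{\left(h,A \right)} = - A \left(-36 + 9 i \sqrt{5}\right)$ ($f{\left(h,A \right)} = \left(-36 + 9 i \sqrt{5}\right) A \left(8 - \left(\frac{6}{-2}\right)^{2}\right) = A \left(-36 + 9 i \sqrt{5}\right) \left(8 - \left(6 \left(- \frac{1}{2}\right)\right)^{2}\right) = A \left(-36 + 9 i \sqrt{5}\right) \left(8 - \left(-3\right)^{2}\right) = A \left(-36 + 9 i \sqrt{5}\right) \left(8 - 9\right) = A \left(-36 + 9 i \sqrt{5}\right) \left(-1\right) = - A \left(-36 + 9 i \sqrt{5}\right)$)
$\left(-71 + f{\left(-7,8 \right)}\right)^{2} = \left(-71 + 9 \cdot 8 \left(4 - i \sqrt{5}\right)\right)^{2} = \left(-71 + \left(288 - 72 i \sqrt{5}\right)\right)^{2} = \left(217 - 72 i \sqrt{5}\right)^{2}$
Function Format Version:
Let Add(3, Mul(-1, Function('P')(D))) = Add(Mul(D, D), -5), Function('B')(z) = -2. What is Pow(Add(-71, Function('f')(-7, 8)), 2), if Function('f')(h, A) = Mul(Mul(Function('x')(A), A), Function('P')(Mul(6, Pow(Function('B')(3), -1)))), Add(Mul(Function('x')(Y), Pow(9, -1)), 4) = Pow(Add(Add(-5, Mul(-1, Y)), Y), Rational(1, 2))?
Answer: Add(21169, Mul(-31248, I, Pow(5, Rational(1, 2)))) ≈ Add(21169., Mul(-69873., I))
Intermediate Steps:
Function('x')(Y) = Add(-36, Mul(9, I, Pow(5, Rational(1, 2)))) (Function('x')(Y) = Add(-36, Mul(9, Pow(Add(Add(-5, Mul(-1, Y)), Y), Rational(1, 2)))) = Add(-36, Mul(9, Pow(-5, Rational(1, 2)))) = Add(-36, Mul(9, Mul(I, Pow(5, Rational(1, 2))))) = Add(-36, Mul(9, I, Pow(5, Rational(1, 2)))))
Function('P')(D) = Add(8, Mul(-1, Pow(D, 2))) (Function('P')(D) = Add(3, Mul(-1, Add(Mul(D, D), -5))) = Add(3, Mul(-1, Add(Pow(D, 2), -5))) = Add(3, Mul(-1, Add(-5, Pow(D, 2)))) = Add(3, Add(5, Mul(-1, Pow(D, 2)))) = Add(8, Mul(-1, Pow(D, 2))))
Function('f')(h, A) = Mul(-1, A, Add(-36, Mul(9, I, Pow(5, Rational(1, 2))))) (Function('f')(h, A) = Mul(Mul(Add(-36, Mul(9, I, Pow(5, Rational(1, 2)))), A), Add(8, Mul(-1, Pow(Mul(6, Pow(-2, -1)), 2)))) = Mul(Mul(A, Add(-36, Mul(9, I, Pow(5, Rational(1, 2))))), Add(8, Mul(-1, Pow(Mul(6, Rational(-1, 2)), 2)))) = Mul(Mul(A, Add(-36, Mul(9, I, Pow(5, Rational(1, 2))))), Add(8, Mul(-1, Pow(-3, 2)))) = Mul(Mul(A, Add(-36, Mul(9, I, Pow(5, Rational(1, 2))))), Add(8, Mul(-1, 9))) = Mul(Mul(A, Add(-36, Mul(9, I, Pow(5, Rational(1, 2))))), Add(8, -9)) = Mul(Mul(A, Add(-36, Mul(9, I, Pow(5, Rational(1, 2))))), -1) = Mul(-1, A, Add(-36, Mul(9, I, Pow(5, Rational(1, 2))))))
Pow(Add(-71, Function('f')(-7, 8)), 2) = Pow(Add(-71, Mul(9, 8, Add(4, Mul(-1, I, Pow(5, Rational(1, 2)))))), 2) = Pow(Add(-71, Add(288, Mul(-72, I, Pow(5, Rational(1, 2))))), 2) = Pow(Add(217, Mul(-72, I, Pow(5, Rational(1, 2)))), 2)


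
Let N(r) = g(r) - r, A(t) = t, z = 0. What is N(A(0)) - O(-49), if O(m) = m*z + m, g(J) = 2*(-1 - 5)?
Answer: 37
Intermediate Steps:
g(J) = -12 (g(J) = 2*(-6) = -12)
N(r) = -12 - r
O(m) = m (O(m) = m*0 + m = 0 + m = m)
N(A(0)) - O(-49) = (-12 - 1*0) - 1*(-49) = (-12 + 0) + 49 = -12 + 49 = 37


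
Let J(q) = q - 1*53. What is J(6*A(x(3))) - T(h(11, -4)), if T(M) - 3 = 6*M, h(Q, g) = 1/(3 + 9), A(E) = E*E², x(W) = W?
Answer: 211/2 ≈ 105.50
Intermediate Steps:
A(E) = E³
h(Q, g) = 1/12
T(M) = 3 + 6*M
J(q) = -53 + q (J(q) = q - 53 = -53 + q)
J(6*A(x(3))) - T(h(11, -4)) = (-53 + 6*3³) - (3 + 6*(1/12)) = (-53 + 6*27) - (3 + ½) = (-53 + 162) - 1*7/2 = 109 - 7/2 = 211/2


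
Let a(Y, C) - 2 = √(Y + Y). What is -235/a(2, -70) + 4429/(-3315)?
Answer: -796741/13260 ≈ -60.086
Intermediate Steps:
a(Y, C) = 2 + √2*√Y (a(Y, C) = 2 + √(Y + Y) = 2 + √(2*Y) = 2 + √2*√Y)
-235/a(2, -70) + 4429/(-3315) = -235/(2 + √2*√2) + 4429/(-3315) = -235/(2 + 2) + 4429*(-1/3315) = -235/4 - 4429/3315 = -796741/13260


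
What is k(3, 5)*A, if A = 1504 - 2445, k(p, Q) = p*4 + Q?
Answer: -15997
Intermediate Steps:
k(p, Q) = Q + 4*p (k(p, Q) = 4*p + Q = Q + 4*p)
A = -941
k(3, 5)*A = (5 + 4*3)*(-941) = (5 + 12)*(-941) = 17*(-941) = -15997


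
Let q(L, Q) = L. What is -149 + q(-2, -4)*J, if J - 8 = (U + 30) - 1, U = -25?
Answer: -173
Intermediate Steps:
J = 12 (J = 8 + ((-25 + 30) - 1) = 8 + (5 - 1) = 8 + 4 = 12)
-149 + q(-2, -4)*J = -149 - 2*12 = -149 - 24 = -173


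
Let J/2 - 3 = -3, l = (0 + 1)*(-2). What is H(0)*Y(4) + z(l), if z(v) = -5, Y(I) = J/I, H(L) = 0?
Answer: -5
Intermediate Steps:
l = -2 (l = 1*(-2) = -2)
J = 0 (J = 6 + 2*(-3) = 6 - 6 = 0)
Y(I) = 0 (Y(I) = 0/I = 0)
H(0)*Y(4) + z(l) = 0*0 - 5 = 0 - 5 = -5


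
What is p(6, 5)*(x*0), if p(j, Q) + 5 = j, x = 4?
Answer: 0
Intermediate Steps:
p(j, Q) = -5 + j
p(6, 5)*(x*0) = (-5 + 6)*(4*0) = 1*0 = 0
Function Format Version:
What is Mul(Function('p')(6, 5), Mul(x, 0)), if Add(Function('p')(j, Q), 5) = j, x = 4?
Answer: 0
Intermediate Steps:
Function('p')(j, Q) = Add(-5, j)
Mul(Function('p')(6, 5), Mul(x, 0)) = Mul(Add(-5, 6), Mul(4, 0)) = Mul(1, 0) = 0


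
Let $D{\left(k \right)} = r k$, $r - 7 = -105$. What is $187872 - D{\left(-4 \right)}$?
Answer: $187480$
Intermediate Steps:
$r = -98$ ($r = 7 - 105 = -98$)
$D{\left(k \right)} = - 98 k$
$187872 - D{\left(-4 \right)} = 187872 - \left(-98\right) \left(-4\right) = 187872 - 392 = 187480$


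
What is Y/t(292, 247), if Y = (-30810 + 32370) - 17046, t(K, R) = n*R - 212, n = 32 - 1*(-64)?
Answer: -7743/11750 ≈ -0.65898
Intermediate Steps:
n = 96 (n = 32 + 64 = 96)
t(K, R) = -212 + 96*R (t(K, R) = 96*R - 212 = -212 + 96*R)
Y = -15486 (Y = 1560 - 17046 = -15486)
Y/t(292, 247) = -15486/(-212 + 96*247) = -15486/(-212 + 23712) = -15486/23500 = -15486*1/23500 = -7743/11750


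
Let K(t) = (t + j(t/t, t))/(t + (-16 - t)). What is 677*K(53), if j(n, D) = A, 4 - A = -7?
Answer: -2708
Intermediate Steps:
A = 11 (A = 4 - 1*(-7) = 4 + 7 = 11)
j(n, D) = 11
K(t) = -11/16 - t/16 (K(t) = (t + 11)/(t + (-16 - t)) = (11 + t)/(-16) = (11 + t)*(-1/16) = -11/16 - t/16)
677*K(53) = 677*(-11/16 - 1/16*53) = 677*(-11/16 - 53/16) = 677*(-4) = -2708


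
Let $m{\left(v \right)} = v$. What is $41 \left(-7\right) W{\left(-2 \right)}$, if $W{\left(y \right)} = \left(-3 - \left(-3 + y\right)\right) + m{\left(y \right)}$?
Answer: $0$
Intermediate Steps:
$W{\left(y \right)} = 0$ ($W{\left(y \right)} = \left(-3 - \left(-3 + y\right)\right) + y = - y + y = 0$)
$41 \left(-7\right) W{\left(-2 \right)} = 41 \left(-7\right) 0 = \left(-287\right) 0 = 0$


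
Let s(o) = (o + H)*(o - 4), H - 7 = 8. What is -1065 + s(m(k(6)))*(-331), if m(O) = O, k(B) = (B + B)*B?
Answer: -1959261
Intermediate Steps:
H = 15 (H = 7 + 8 = 15)
k(B) = 2*B² (k(B) = (2*B)*B = 2*B²)
s(o) = (-4 + o)*(15 + o) (s(o) = (o + 15)*(o - 4) = (15 + o)*(-4 + o) = (-4 + o)*(15 + o))
-1065 + s(m(k(6)))*(-331) = -1065 + (-60 + (2*6²)² + 11*(2*6²))*(-331) = -1065 + (-60 + (2*36)² + 11*(2*36))*(-331) = -1065 + (-60 + 72² + 11*72)*(-331) = -1065 + (-60 + 5184 + 792)*(-331) = -1065 + 5916*(-331) = -1065 - 1958196 = -1959261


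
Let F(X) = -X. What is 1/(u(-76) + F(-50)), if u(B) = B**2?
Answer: 1/5826 ≈ 0.00017164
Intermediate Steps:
1/(u(-76) + F(-50)) = 1/((-76)**2 - 1*(-50)) = 1/(5776 + 50) = 1/5826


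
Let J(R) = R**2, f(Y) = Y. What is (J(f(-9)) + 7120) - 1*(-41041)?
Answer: 48242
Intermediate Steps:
(J(f(-9)) + 7120) - 1*(-41041) = ((-9)**2 + 7120) - 1*(-41041) = (81 + 7120) + 41041 = 7201 + 41041 = 48242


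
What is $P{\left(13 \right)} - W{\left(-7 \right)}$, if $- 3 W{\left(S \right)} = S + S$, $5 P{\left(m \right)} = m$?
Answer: $- \frac{31}{15} \approx -2.0667$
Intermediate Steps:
$P{\left(m \right)} = \frac{m}{5}$
$W{\left(S \right)} = - \frac{2 S}{3}$ ($W{\left(S \right)} = - \frac{S + S}{3} = - \frac{2 S}{3}$)
$P{\left(13 \right)} - W{\left(-7 \right)} = \frac{1}{5} \cdot 13 - \left(- \frac{2}{3}\right) \left(-7\right) = \frac{13}{5} - \frac{14}{3} = - \frac{31}{15}$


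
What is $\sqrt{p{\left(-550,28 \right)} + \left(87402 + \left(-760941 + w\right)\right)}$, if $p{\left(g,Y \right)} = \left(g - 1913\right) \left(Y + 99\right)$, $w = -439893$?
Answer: $i \sqrt{1426233} \approx 1194.3 i$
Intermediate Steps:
$p{\left(g,Y \right)} = \left(-1913 + g\right) \left(99 + Y\right)$
$\sqrt{p{\left(-550,28 \right)} + \left(87402 + \left(-760941 + w\right)\right)} = \sqrt{\left(-189387 - 53564 + 99 \left(-550\right) + 28 \left(-550\right)\right) + \left(87402 - 1200834\right)} = \sqrt{\left(-189387 - 53564 - 54450 - 15400\right) + \left(87402 - 1200834\right)} = \sqrt{-312801 - 1113432} = \sqrt{-1426233} = i \sqrt{1426233}$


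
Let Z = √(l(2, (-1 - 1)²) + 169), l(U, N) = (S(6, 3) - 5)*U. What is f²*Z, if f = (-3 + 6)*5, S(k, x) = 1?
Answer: 225*√161 ≈ 2854.9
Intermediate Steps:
l(U, N) = -4*U (l(U, N) = (1 - 5)*U = -4*U)
f = 15 (f = 3*5 = 15)
Z = √161 (Z = √(-4*2 + 169) = √(-8 + 169) = √161 ≈ 12.689)
f²*Z = 15²*√161 = 225*√161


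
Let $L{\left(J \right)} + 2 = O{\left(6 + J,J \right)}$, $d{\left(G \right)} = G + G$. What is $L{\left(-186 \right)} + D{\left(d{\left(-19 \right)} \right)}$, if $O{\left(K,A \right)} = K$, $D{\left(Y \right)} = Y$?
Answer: $-220$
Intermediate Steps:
$d{\left(G \right)} = 2 G$
$L{\left(J \right)} = 4 + J$ ($L{\left(J \right)} = -2 + \left(6 + J\right) = 4 + J$)
$L{\left(-186 \right)} + D{\left(d{\left(-19 \right)} \right)} = \left(4 - 186\right) + 2 \left(-19\right) = -182 - 38 = -220$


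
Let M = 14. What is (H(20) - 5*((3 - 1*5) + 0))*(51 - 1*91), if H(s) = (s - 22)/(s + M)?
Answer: -6760/17 ≈ -397.65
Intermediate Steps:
H(s) = (-22 + s)/(14 + s) (H(s) = (s - 22)/(s + 14) = (-22 + s)/(14 + s))
(H(20) - 5*((3 - 1*5) + 0))*(51 - 1*91) = ((-22 + 20)/(14 + 20) - 5*((3 - 1*5) + 0))*(51 - 1*91) = (-2/34 - 5*((3 - 5) + 0))*(51 - 91) = ((1/34)*(-2) - 5*(-2 + 0))*(-40) = (-1/17 - 5*(-2))*(-40) = (-1/17 + 10)*(-40) = (169/17)*(-40) = -6760/17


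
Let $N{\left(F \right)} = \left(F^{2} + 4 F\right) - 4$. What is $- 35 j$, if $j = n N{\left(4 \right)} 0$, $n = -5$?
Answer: $0$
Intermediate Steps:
$N{\left(F \right)} = -4 + F^{2} + 4 F$
$j = 0$ ($j = - 5 \left(-4 + 4^{2} + 4 \cdot 4\right) 0 = - 5 \left(-4 + 16 + 16\right) 0 = \left(-5\right) 28 \cdot 0 = \left(-140\right) 0 = 0$)
$- 35 j = \left(-35\right) 0 = 0$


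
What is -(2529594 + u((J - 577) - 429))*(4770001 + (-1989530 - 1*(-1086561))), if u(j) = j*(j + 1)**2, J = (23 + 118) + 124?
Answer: 1559349740946192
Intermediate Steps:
J = 265 (J = 141 + 124 = 265)
u(j) = j*(1 + j)**2
-(2529594 + u((J - 577) - 429))*(4770001 + (-1989530 - 1*(-1086561))) = -(2529594 + ((265 - 577) - 429)*(1 + ((265 - 577) - 429))**2)*(4770001 + (-1989530 - 1*(-1086561))) = -(2529594 + (-312 - 429)*(1 + (-312 - 429))**2)*(4770001 + (-1989530 + 1086561)) = -(2529594 - 741*(1 - 741)**2)*(4770001 - 902969) = -(2529594 - 741*(-740)**2)*3867032 = -(2529594 - 741*547600)*3867032 = -(2529594 - 405771600)*3867032 = -(-403242006)*3867032 = -1*(-1559349740946192) = 1559349740946192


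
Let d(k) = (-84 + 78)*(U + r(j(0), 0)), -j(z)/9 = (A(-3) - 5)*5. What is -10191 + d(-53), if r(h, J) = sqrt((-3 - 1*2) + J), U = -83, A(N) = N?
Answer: -9693 - 6*I*sqrt(5) ≈ -9693.0 - 13.416*I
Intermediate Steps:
j(z) = 360 (j(z) = -9*(-3 - 5)*5 = -(-72)*5 = -9*(-40) = 360)
r(h, J) = sqrt(-5 + J) (r(h, J) = sqrt((-3 - 2) + J) = sqrt(-5 + J))
d(k) = 498 - 6*I*sqrt(5) (d(k) = (-84 + 78)*(-83 + sqrt(-5 + 0)) = -6*(-83 + sqrt(-5)) = -6*(-83 + I*sqrt(5)) = 498 - 6*I*sqrt(5))
-10191 + d(-53) = -10191 + (498 - 6*I*sqrt(5)) = -9693 - 6*I*sqrt(5)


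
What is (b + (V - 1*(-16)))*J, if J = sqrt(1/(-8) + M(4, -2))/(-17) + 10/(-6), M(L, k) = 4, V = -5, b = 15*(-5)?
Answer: 320/3 + 16*sqrt(62)/17 ≈ 114.08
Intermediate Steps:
b = -75
J = -5/3 - sqrt(62)/68 (J = sqrt(1/(-8) + 4)/(-17) + 10/(-6) = sqrt(-1/8 + 4)*(-1/17) + 10*(-1/6) = sqrt(31/8)*(-1/17) - 5/3 = (sqrt(62)/4)*(-1/17) - 5/3 = -sqrt(62)/68 - 5/3 = -5/3 - sqrt(62)/68 ≈ -1.7825)
(b + (V - 1*(-16)))*J = (-75 + (-5 - 1*(-16)))*(-5/3 - sqrt(62)/68) = (-75 + (-5 + 16))*(-5/3 - sqrt(62)/68) = (-75 + 11)*(-5/3 - sqrt(62)/68) = -64*(-5/3 - sqrt(62)/68) = 320/3 + 16*sqrt(62)/17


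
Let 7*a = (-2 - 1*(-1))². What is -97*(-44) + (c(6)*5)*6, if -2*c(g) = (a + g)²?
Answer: 181397/49 ≈ 3702.0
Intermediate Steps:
a = ⅐ (a = (-2 - 1*(-1))²/7 = (-2 + 1)²/7 = (⅐)*(-1)² = (⅐)*1 = ⅐ ≈ 0.14286)
c(g) = -(⅐ + g)²/2
-97*(-44) + (c(6)*5)*6 = -97*(-44) + (-(1 + 7*6)²/98*5)*6 = 4268 + (-(1 + 42)²/98*5)*6 = 4268 + (-1/98*43²*5)*6 = 4268 + (-1/98*1849*5)*6 = 4268 - 1849/98*5*6 = 4268 - 9245/98*6 = 4268 - 27735/49 = 181397/49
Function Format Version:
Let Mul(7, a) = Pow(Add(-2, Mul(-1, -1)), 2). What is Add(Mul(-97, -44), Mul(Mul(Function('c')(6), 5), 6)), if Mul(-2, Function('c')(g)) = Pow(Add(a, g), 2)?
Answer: Rational(181397, 49) ≈ 3702.0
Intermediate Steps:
a = Rational(1, 7) (a = Mul(Rational(1, 7), Pow(Add(-2, Mul(-1, -1)), 2)) = Mul(Rational(1, 7), Pow(Add(-2, 1), 2)) = Mul(Rational(1, 7), Pow(-1, 2)) = Mul(Rational(1, 7), 1) = Rational(1, 7) ≈ 0.14286)
Function('c')(g) = Mul(Rational(-1, 2), Pow(Add(Rational(1, 7), g), 2))
Add(Mul(-97, -44), Mul(Mul(Function('c')(6), 5), 6)) = Add(Mul(-97, -44), Mul(Mul(Mul(Rational(-1, 98), Pow(Add(1, Mul(7, 6)), 2)), 5), 6)) = Add(4268, Mul(Mul(Mul(Rational(-1, 98), Pow(Add(1, 42), 2)), 5), 6)) = Add(4268, Mul(Mul(Mul(Rational(-1, 98), Pow(43, 2)), 5), 6)) = Add(4268, Mul(Mul(Mul(Rational(-1, 98), 1849), 5), 6)) = Add(4268, Mul(Mul(Rational(-1849, 98), 5), 6)) = Add(4268, Mul(Rational(-9245, 98), 6)) = Add(4268, Rational(-27735, 49)) = Rational(181397, 49)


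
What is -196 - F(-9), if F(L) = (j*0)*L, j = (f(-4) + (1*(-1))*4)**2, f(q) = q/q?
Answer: -196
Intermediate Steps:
f(q) = 1
j = 9 (j = (1 + (1*(-1))*4)**2 = (1 - 1*4)**2 = (1 - 4)**2 = (-3)**2 = 9)
F(L) = 0 (F(L) = (9*0)*L = 0*L = 0)
-196 - F(-9) = -196 - 1*0 = -196 + 0 = -196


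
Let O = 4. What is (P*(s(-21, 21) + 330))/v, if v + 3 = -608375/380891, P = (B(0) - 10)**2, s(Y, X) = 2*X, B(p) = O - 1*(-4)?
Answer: -70845726/218881 ≈ -323.67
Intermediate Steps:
B(p) = 8 (B(p) = 4 - 1*(-4) = 4 + 4 = 8)
P = 4 (P = (8 - 10)**2 = (-2)**2 = 4)
v = -1751048/380891 (v = -3 - 608375/380891 = -1751048/380891 ≈ -4.5972)
(P*(s(-21, 21) + 330))/v = (4*(2*21 + 330))/(-1751048/380891) = (4*(42 + 330))*(-380891/1751048) = (4*372)*(-380891/1751048) = 1488*(-380891/1751048) = -70845726/218881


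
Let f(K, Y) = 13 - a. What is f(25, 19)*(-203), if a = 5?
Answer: -1624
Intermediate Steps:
f(K, Y) = 8 (f(K, Y) = 13 - 1*5 = 13 - 5 = 8)
f(25, 19)*(-203) = 8*(-203) = -1624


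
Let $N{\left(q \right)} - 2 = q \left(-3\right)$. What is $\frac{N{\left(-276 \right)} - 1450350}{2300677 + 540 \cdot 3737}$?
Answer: $- \frac{1449520}{4318657} \approx -0.33564$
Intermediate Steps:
$N{\left(q \right)} = 2 - 3 q$ ($N{\left(q \right)} = 2 + q \left(-3\right) = 2 - 3 q$)
$\frac{N{\left(-276 \right)} - 1450350}{2300677 + 540 \cdot 3737} = \frac{\left(2 - -828\right) - 1450350}{2300677 + 540 \cdot 3737} = \frac{\left(2 + 828\right) - 1450350}{2300677 + 2017980} = \frac{830 - 1450350}{4318657} = \left(-1449520\right) \frac{1}{4318657} = - \frac{1449520}{4318657}$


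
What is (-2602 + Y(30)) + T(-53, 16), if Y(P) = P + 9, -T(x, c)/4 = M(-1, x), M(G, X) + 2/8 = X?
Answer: -2350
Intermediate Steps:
M(G, X) = -¼ + X
T(x, c) = 1 - 4*x (T(x, c) = -4*(-¼ + x) = 1 - 4*x)
Y(P) = 9 + P
(-2602 + Y(30)) + T(-53, 16) = (-2602 + (9 + 30)) + (1 - 4*(-53)) = (-2602 + 39) + (1 + 212) = -2563 + 213 = -2350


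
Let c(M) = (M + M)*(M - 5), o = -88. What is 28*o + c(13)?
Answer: -2256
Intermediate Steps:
c(M) = 2*M*(-5 + M) (c(M) = (2*M)*(-5 + M) = 2*M*(-5 + M))
28*o + c(13) = 28*(-88) + 2*13*(-5 + 13) = -2464 + 2*13*8 = -2464 + 208 = -2256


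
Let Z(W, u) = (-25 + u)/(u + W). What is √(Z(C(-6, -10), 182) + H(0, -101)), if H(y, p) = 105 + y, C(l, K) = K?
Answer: √783331/86 ≈ 10.291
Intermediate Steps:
Z(W, u) = (-25 + u)/(W + u)
√(Z(C(-6, -10), 182) + H(0, -101)) = √((-25 + 182)/(-10 + 182) + (105 + 0)) = √(157/172 + 105) = √(18217/172) = √783331/86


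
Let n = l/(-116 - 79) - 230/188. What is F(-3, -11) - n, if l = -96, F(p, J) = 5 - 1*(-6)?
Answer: 71677/6110 ≈ 11.731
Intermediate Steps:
F(p, J) = 11 (F(p, J) = 5 + 6 = 11)
n = -4467/6110 (n = -96/(-116 - 79) - 230/188 = -96/(-195) - 230*1/188 = -96*(-1/195) - 115/94 = 32/65 - 115/94 = -4467/6110 ≈ -0.73110)
F(-3, -11) - n = 11 - 1*(-4467/6110) = 11 + 4467/6110 = 71677/6110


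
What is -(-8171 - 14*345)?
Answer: 13001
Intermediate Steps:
-(-8171 - 14*345) = -(-8171 - 1*4830) = -(-8171 - 4830) = -1*(-13001) = 13001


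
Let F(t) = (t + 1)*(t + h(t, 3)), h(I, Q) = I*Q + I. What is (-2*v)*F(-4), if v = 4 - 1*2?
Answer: -240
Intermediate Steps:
h(I, Q) = I + I*Q
v = 2 (v = 4 - 2 = 2)
F(t) = 5*t*(1 + t) (F(t) = (t + 1)*(t + t*(1 + 3)) = (1 + t)*(t + t*4) = (1 + t)*(t + 4*t) = (1 + t)*(5*t) = 5*t*(1 + t))
(-2*v)*F(-4) = (-2*2)*(5*(-4)*(1 - 4)) = -20*(-4)*(-3) = -4*60 = -240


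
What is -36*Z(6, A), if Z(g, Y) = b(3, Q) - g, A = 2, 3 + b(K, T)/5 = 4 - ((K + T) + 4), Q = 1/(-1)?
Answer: 1116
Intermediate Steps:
Q = -1
b(K, T) = -15 - 5*K - 5*T (b(K, T) = -15 + 5*(4 - ((K + T) + 4)) = -15 + 5*(4 - (4 + K + T)) = -15 + 5*(4 + (-4 - K - T)) = -15 + 5*(-K - T) = -15 + (-5*K - 5*T) = -15 - 5*K - 5*T)
Z(g, Y) = -25 - g (Z(g, Y) = (-15 - 5*3 - 5*(-1)) - g = (-15 - 15 + 5) - g = -25 - g)
-36*Z(6, A) = -36*(-25 - 1*6) = -36*(-25 - 6) = -36*(-31) = 1116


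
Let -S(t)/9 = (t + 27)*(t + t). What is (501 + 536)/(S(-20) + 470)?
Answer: 1037/2990 ≈ 0.34682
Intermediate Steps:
S(t) = -18*t*(27 + t) (S(t) = -9*(t + 27)*(t + t) = -9*(27 + t)*2*t = -18*t*(27 + t))
(501 + 536)/(S(-20) + 470) = (501 + 536)/(-18*(-20)*(27 - 20) + 470) = 1037/(-18*(-20)*7 + 470) = 1037/(2520 + 470) = 1037/2990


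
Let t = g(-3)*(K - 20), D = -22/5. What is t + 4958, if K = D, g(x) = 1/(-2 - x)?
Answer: 24668/5 ≈ 4933.6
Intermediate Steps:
D = -22/5 (D = -22*⅕ = -22/5 ≈ -4.4000)
K = -22/5 ≈ -4.4000
t = -122/5 (t = (-1/(2 - 3))*(-22/5 - 20) = -1/(-1)*(-122/5) = -1*(-1)*(-122/5) = 1*(-122/5) = -122/5 ≈ -24.400)
t + 4958 = -122/5 + 4958 = 24668/5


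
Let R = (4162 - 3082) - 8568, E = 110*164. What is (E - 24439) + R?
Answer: -13887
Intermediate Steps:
E = 18040
R = -7488 (R = 1080 - 8568 = -7488)
(E - 24439) + R = (18040 - 24439) - 7488 = -6399 - 7488 = -13887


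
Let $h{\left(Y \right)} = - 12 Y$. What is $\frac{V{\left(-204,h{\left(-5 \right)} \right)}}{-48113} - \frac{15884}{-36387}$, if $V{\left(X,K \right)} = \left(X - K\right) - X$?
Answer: $\frac{58954624}{134668287} \approx 0.43778$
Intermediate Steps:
$V{\left(X,K \right)} = - K$
$\frac{V{\left(-204,h{\left(-5 \right)} \right)}}{-48113} - \frac{15884}{-36387} = \frac{\left(-1\right) \left(\left(-12\right) \left(-5\right)\right)}{-48113} - \frac{15884}{-36387} = \left(-1\right) 60 \left(- \frac{1}{48113}\right) - - \frac{15884}{36387} = \left(-60\right) \left(- \frac{1}{48113}\right) + \frac{15884}{36387} = \frac{60}{48113} + \frac{15884}{36387} = \frac{58954624}{134668287}$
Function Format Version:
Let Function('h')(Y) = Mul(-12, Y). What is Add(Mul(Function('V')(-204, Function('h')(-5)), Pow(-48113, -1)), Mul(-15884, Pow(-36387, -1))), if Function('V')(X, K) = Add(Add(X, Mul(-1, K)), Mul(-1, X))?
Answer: Rational(58954624, 134668287) ≈ 0.43778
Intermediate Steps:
Function('V')(X, K) = Mul(-1, K)
Add(Mul(Function('V')(-204, Function('h')(-5)), Pow(-48113, -1)), Mul(-15884, Pow(-36387, -1))) = Add(Mul(Mul(-1, Mul(-12, -5)), Pow(-48113, -1)), Mul(-15884, Pow(-36387, -1))) = Add(Mul(Mul(-1, 60), Rational(-1, 48113)), Mul(-15884, Rational(-1, 36387))) = Add(Mul(-60, Rational(-1, 48113)), Rational(15884, 36387)) = Add(Rational(60, 48113), Rational(15884, 36387)) = Rational(58954624, 134668287)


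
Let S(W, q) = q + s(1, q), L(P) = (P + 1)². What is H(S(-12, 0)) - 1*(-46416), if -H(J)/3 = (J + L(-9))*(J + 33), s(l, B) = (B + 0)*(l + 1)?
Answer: 40080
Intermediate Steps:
L(P) = (1 + P)²
s(l, B) = B*(1 + l)
S(W, q) = 3*q (S(W, q) = q + q*(1 + 1) = q + q*2 = q + 2*q = 3*q)
H(J) = -3*(33 + J)*(64 + J) (H(J) = -3*(J + (1 - 9)²)*(J + 33) = -3*(J + (-8)²)*(33 + J) = -3*(J + 64)*(33 + J) = -3*(64 + J)*(33 + J) = -3*(33 + J)*(64 + J))
H(S(-12, 0)) - 1*(-46416) = (-6336 - 873*0 - 3*(3*0)²) - 1*(-46416) = (-6336 - 291*0 - 3*0²) + 46416 = (-6336 + 0 - 3*0) + 46416 = (-6336 + 0 + 0) + 46416 = -6336 + 46416 = 40080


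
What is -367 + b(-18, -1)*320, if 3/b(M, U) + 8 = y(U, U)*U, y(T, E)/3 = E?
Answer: -559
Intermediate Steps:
y(T, E) = 3*E
b(M, U) = 3/(-8 + 3*U**2) (b(M, U) = 3/(-8 + (3*U)*U) = 3/(-8 + 3*U**2))
-367 + b(-18, -1)*320 = -367 + (3/(-8 + 3*(-1)**2))*320 = -367 + (3/(-8 + 3*1))*320 = -367 + (3/(-8 + 3))*320 = -367 + (3/(-5))*320 = -367 + (3*(-1/5))*320 = -367 - 3/5*320 = -367 - 192 = -559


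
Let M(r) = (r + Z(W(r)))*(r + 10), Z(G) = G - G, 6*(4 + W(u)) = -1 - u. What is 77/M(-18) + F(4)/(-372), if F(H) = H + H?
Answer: 2291/4464 ≈ 0.51322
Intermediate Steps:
W(u) = -25/6 - u/6 (W(u) = -4 + (-1 - u)/6 = -4 + (-1/6 - u/6) = -25/6 - u/6)
F(H) = 2*H
Z(G) = 0
M(r) = r*(10 + r) (M(r) = (r + 0)*(r + 10) = r*(10 + r))
77/M(-18) + F(4)/(-372) = 77/((-18*(10 - 18))) + (2*4)/(-372) = 77/((-18*(-8))) + 8*(-1/372) = 77/144 - 2/93 = 2291/4464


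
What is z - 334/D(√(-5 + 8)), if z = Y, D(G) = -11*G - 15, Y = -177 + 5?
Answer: -4791/23 + 1837*√3/69 ≈ -162.19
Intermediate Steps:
Y = -172
D(G) = -15 - 11*G
z = -172
z - 334/D(√(-5 + 8)) = -172 - 334/(-15 - 11*√(-5 + 8)) = -172 - 334/(-15 - 11*√3)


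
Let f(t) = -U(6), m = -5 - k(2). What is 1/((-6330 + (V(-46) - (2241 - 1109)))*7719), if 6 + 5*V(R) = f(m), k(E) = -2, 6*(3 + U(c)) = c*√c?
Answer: -186565/10746854654397 + 5*√6/10746854654397 ≈ -1.7359e-8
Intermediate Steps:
U(c) = -3 + c^(3/2)/6 (U(c) = -3 + (c*√c)/6 = -3 + c^(3/2)/6)
m = -3 (m = -5 - 1*(-2) = -5 + 2 = -3)
f(t) = 3 - √6 (f(t) = -(-3 + 6^(3/2)/6) = -(-3 + (6*√6)/6) = -(-3 + √6) = 3 - √6)
V(R) = -⅗ - √6/5 (V(R) = -6/5 + (3 - √6)/5 = -6/5 + (⅗ - √6/5) = -⅗ - √6/5)
1/((-6330 + (V(-46) - (2241 - 1109)))*7719) = 1/(-6330 + ((-⅗ - √6/5) - (2241 - 1109))*7719) = (1/7719)/(-6330 + ((-⅗ - √6/5) - 1*1132)) = (1/7719)/(-6330 + ((-⅗ - √6/5) - 1132)) = (1/7719)/(-6330 + (-5663/5 - √6/5)) = (1/7719)/(-37313/5 - √6/5) = 1/(7719*(-37313/5 - √6/5))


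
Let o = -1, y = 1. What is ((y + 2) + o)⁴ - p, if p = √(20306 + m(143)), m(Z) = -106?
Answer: 16 - 10*√202 ≈ -126.13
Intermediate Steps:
p = 10*√202 (p = √(20306 - 106) = √20200 = 10*√202 ≈ 142.13)
((y + 2) + o)⁴ - p = ((1 + 2) - 1)⁴ - 10*√202 = (3 - 1)⁴ - 10*√202 = 2⁴ - 10*√202 = 16 - 10*√202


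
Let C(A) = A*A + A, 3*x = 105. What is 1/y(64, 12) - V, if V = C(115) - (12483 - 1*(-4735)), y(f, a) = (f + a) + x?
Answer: 430459/111 ≈ 3878.0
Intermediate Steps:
x = 35 (x = (⅓)*105 = 35)
C(A) = A + A² (C(A) = A² + A = A + A²)
y(f, a) = 35 + a + f (y(f, a) = (f + a) + 35 = (a + f) + 35 = 35 + a + f)
V = -3878 (V = 115*(1 + 115) - (12483 - 1*(-4735)) = 115*116 - (12483 + 4735) = 13340 - 1*17218 = 13340 - 17218 = -3878)
1/y(64, 12) - V = 1/(35 + 12 + 64) - 1*(-3878) = 1/111 + 3878 = 430459/111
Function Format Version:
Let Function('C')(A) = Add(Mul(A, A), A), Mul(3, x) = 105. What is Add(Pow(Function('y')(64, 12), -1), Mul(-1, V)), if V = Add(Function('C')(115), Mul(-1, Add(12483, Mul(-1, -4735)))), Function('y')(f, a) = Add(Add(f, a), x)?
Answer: Rational(430459, 111) ≈ 3878.0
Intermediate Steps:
x = 35 (x = Mul(Rational(1, 3), 105) = 35)
Function('C')(A) = Add(A, Pow(A, 2)) (Function('C')(A) = Add(Pow(A, 2), A) = Add(A, Pow(A, 2)))
Function('y')(f, a) = Add(35, a, f) (Function('y')(f, a) = Add(Add(f, a), 35) = Add(Add(a, f), 35) = Add(35, a, f))
V = -3878 (V = Add(Mul(115, Add(1, 115)), Mul(-1, Add(12483, Mul(-1, -4735)))) = Add(Mul(115, 116), Mul(-1, Add(12483, 4735))) = Add(13340, Mul(-1, 17218)) = Add(13340, -17218) = -3878)
Add(Pow(Function('y')(64, 12), -1), Mul(-1, V)) = Add(Pow(Add(35, 12, 64), -1), Mul(-1, -3878)) = Add(Pow(111, -1), 3878) = Add(Rational(1, 111), 3878) = Rational(430459, 111)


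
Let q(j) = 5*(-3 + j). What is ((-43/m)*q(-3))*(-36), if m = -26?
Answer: 23220/13 ≈ 1786.2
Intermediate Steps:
q(j) = -15 + 5*j
((-43/m)*q(-3))*(-36) = ((-43/(-26))*(-15 + 5*(-3)))*(-36) = ((-43*(-1/26))*(-15 - 15))*(-36) = ((43/26)*(-30))*(-36) = -645/13*(-36) = 23220/13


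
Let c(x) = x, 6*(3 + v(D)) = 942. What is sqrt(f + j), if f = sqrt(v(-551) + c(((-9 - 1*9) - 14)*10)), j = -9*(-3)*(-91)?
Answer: sqrt(-2457 + I*sqrt(166)) ≈ 0.13 + 49.568*I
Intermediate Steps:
v(D) = 154 (v(D) = -3 + (1/6)*942 = -3 + 157 = 154)
j = -2457 (j = 27*(-91) = -2457)
f = I*sqrt(166) (f = sqrt(154 + ((-9 - 1*9) - 14)*10) = sqrt(154 + ((-9 - 9) - 14)*10) = sqrt(154 + (-18 - 14)*10) = sqrt(154 - 32*10) = sqrt(154 - 320) = sqrt(-166) = I*sqrt(166) ≈ 12.884*I)
sqrt(f + j) = sqrt(I*sqrt(166) - 2457) = sqrt(-2457 + I*sqrt(166))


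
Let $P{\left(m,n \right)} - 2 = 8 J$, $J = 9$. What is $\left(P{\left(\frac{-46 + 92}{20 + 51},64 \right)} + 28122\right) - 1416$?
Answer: $26780$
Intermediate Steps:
$P{\left(m,n \right)} = 74$ ($P{\left(m,n \right)} = 2 + 8 \cdot 9 = 2 + 72 = 74$)
$\left(P{\left(\frac{-46 + 92}{20 + 51},64 \right)} + 28122\right) - 1416 = \left(74 + 28122\right) - 1416 = 28196 - 1416 = 26780$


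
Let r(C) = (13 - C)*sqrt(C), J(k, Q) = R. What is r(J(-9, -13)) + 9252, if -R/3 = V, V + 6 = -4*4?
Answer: 9252 - 53*sqrt(66) ≈ 8821.4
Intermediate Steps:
V = -22 (V = -6 - 4*4 = -6 - 16 = -22)
R = 66 (R = -3*(-22) = 66)
J(k, Q) = 66
r(C) = sqrt(C)*(13 - C)
r(J(-9, -13)) + 9252 = sqrt(66)*(13 - 1*66) + 9252 = sqrt(66)*(13 - 66) + 9252 = sqrt(66)*(-53) + 9252 = -53*sqrt(66) + 9252 = 9252 - 53*sqrt(66)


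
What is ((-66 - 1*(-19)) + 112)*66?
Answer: 4290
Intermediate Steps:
((-66 - 1*(-19)) + 112)*66 = ((-66 + 19) + 112)*66 = (-47 + 112)*66 = 65*66 = 4290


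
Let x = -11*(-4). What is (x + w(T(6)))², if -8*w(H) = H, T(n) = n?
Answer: 29929/16 ≈ 1870.6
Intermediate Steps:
w(H) = -H/8
x = 44
(x + w(T(6)))² = (44 - ⅛*6)² = (44 - ¾)² = (173/4)² = 29929/16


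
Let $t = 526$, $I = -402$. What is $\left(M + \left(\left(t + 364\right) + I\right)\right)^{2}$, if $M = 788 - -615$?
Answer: $3575881$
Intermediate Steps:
$M = 1403$ ($M = 788 + 615 = 1403$)
$\left(M + \left(\left(t + 364\right) + I\right)\right)^{2} = \left(1403 + \left(\left(526 + 364\right) - 402\right)\right)^{2} = \left(1403 + \left(890 - 402\right)\right)^{2} = \left(1403 + 488\right)^{2} = 1891^{2} = 3575881$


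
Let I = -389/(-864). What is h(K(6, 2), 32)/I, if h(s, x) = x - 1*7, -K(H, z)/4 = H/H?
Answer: 21600/389 ≈ 55.527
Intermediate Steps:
K(H, z) = -4 (K(H, z) = -4*H/H = -4*1 = -4)
h(s, x) = -7 + x (h(s, x) = x - 7 = -7 + x)
I = 389/864 (I = -389*(-1/864) = 389/864 ≈ 0.45023)
h(K(6, 2), 32)/I = (-7 + 32)/(389/864) = 25*(864/389) = 21600/389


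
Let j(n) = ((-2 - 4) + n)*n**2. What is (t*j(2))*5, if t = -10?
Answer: 800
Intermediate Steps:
j(n) = n**2*(-6 + n) (j(n) = (-6 + n)*n**2 = n**2*(-6 + n))
(t*j(2))*5 = -10*2**2*(-6 + 2)*5 = -40*(-4)*5 = -10*(-16)*5 = 160*5 = 800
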